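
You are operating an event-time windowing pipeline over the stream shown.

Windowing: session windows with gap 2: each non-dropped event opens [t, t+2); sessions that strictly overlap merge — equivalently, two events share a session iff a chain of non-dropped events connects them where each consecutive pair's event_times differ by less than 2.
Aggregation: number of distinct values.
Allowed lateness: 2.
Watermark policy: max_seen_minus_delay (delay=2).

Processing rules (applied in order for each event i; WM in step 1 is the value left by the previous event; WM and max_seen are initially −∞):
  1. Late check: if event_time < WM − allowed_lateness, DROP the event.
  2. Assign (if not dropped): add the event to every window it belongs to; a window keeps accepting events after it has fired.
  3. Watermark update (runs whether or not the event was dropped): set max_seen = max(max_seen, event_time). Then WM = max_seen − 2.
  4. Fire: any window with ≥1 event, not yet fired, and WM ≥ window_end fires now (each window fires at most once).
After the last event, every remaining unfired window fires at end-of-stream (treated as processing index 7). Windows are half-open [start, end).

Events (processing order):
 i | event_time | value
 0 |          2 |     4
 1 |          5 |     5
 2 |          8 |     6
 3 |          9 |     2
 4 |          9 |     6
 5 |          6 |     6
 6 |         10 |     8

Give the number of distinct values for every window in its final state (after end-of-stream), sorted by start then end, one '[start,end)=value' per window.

[2,4)=1 [5,8)=2 [8,12)=3

i=0 t=2 v=4: → [2,4); WM=0
i=1 t=5 v=5: → [5,7); WM=3
i=2 t=8 v=6: → [8,10); WM=6
i=3 t=9 v=2: → [8,11); WM=7
i=4 t=9 v=6: → [8,11); WM=7
i=5 t=6 v=6: → [5,8); WM=7
i=6 t=10 v=8: → [8,12); WM=8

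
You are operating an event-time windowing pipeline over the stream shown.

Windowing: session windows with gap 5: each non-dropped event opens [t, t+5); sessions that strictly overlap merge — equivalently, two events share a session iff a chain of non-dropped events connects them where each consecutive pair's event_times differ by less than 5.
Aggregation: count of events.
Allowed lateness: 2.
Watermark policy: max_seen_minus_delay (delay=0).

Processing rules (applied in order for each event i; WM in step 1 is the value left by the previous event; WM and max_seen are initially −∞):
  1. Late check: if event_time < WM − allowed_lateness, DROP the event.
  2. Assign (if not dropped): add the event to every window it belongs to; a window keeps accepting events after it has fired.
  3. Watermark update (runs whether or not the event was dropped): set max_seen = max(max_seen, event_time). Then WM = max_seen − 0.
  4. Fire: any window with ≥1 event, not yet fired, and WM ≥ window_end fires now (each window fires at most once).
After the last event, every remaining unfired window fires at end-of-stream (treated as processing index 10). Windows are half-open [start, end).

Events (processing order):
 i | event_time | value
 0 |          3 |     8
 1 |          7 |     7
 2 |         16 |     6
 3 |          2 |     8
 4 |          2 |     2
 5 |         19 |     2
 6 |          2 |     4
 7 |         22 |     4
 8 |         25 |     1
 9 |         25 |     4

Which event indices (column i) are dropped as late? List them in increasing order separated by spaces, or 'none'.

i=0 t=3 v=8: → [3,8); WM=3
i=1 t=7 v=7: → [3,12); WM=7
i=2 t=16 v=6: → [16,21); WM=16
i=3 t=2 v=8: DROP (t<16-2); WM=16
i=4 t=2 v=2: DROP (t<16-2); WM=16
i=5 t=19 v=2: → [16,24); WM=19
i=6 t=2 v=4: DROP (t<19-2); WM=19
i=7 t=22 v=4: → [16,27); WM=22
i=8 t=25 v=1: → [16,30); WM=25
i=9 t=25 v=4: → [16,30); WM=25

3 4 6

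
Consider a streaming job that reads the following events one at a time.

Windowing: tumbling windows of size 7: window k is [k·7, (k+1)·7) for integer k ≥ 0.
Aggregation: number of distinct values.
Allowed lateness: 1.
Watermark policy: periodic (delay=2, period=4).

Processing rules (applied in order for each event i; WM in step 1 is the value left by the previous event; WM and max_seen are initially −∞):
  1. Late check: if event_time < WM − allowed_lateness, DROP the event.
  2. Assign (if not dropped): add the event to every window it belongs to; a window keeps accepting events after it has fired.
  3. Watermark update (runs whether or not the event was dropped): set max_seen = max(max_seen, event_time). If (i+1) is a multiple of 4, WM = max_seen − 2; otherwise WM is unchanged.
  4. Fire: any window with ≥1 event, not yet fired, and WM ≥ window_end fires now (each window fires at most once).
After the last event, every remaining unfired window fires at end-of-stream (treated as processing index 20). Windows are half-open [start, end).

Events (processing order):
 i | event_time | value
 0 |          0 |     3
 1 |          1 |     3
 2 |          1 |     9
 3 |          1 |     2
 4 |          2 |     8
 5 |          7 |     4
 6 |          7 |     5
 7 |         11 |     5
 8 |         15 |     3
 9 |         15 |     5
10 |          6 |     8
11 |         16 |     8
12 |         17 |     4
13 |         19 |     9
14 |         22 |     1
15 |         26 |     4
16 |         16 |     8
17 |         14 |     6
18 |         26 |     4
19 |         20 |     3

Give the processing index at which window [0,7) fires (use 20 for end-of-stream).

i=0 t=0 v=3: → [0,7); WM=−∞
i=1 t=1 v=3: → [0,7); WM=−∞
i=2 t=1 v=9: → [0,7); WM=−∞
i=3 t=1 v=2: → [0,7); WM=-1
i=4 t=2 v=8: → [0,7); WM=-1
i=5 t=7 v=4: → [7,14); WM=-1
i=6 t=7 v=5: → [7,14); WM=-1
i=7 t=11 v=5: → [7,14); WM=9; [0,7) fires=4
i=8 t=15 v=3: → [14,21); WM=9
i=9 t=15 v=5: → [14,21); WM=9
i=10 t=6 v=8: DROP (t<9-1); WM=9
i=11 t=16 v=8: → [14,21); WM=14; [7,14) fires=2
i=12 t=17 v=4: → [14,21); WM=14
i=13 t=19 v=9: → [14,21); WM=14
i=14 t=22 v=1: → [21,28); WM=14
i=15 t=26 v=4: → [21,28); WM=24; [14,21) fires=5
i=16 t=16 v=8: DROP (t<24-1); WM=24
i=17 t=14 v=6: DROP (t<24-1); WM=24
i=18 t=26 v=4: → [21,28); WM=24
i=19 t=20 v=3: DROP (t<24-1); WM=24

7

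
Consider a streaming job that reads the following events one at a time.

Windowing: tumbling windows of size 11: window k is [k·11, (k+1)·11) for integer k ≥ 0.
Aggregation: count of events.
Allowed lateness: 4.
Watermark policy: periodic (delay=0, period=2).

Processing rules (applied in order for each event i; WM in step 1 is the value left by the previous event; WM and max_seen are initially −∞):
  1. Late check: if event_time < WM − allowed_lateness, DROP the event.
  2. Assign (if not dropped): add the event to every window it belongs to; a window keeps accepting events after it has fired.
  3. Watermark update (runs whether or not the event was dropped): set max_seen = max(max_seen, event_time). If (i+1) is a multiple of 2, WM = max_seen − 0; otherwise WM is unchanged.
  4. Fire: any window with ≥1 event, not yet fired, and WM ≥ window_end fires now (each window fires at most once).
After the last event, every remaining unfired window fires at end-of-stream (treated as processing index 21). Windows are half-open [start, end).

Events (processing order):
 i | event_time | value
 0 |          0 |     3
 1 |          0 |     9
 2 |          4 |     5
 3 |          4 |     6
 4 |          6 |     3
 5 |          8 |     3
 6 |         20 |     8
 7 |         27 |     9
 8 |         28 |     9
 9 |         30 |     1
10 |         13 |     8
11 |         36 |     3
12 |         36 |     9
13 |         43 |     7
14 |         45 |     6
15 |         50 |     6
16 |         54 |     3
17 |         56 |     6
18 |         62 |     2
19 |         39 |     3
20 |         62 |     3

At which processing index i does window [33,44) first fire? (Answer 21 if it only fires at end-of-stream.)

15

i=0 t=0 v=3: → [0,11); WM=−∞
i=1 t=0 v=9: → [0,11); WM=0
i=2 t=4 v=5: → [0,11); WM=0
i=3 t=4 v=6: → [0,11); WM=4
i=4 t=6 v=3: → [0,11); WM=4
i=5 t=8 v=3: → [0,11); WM=8
i=6 t=20 v=8: → [11,22); WM=8
i=7 t=27 v=9: → [22,33); WM=27; [0,11) fires=6 [11,22) fires=1
i=8 t=28 v=9: → [22,33); WM=27
i=9 t=30 v=1: → [22,33); WM=30
i=10 t=13 v=8: DROP (t<30-4); WM=30
i=11 t=36 v=3: → [33,44); WM=36; [22,33) fires=3
i=12 t=36 v=9: → [33,44); WM=36
i=13 t=43 v=7: → [33,44); WM=43
i=14 t=45 v=6: → [44,55); WM=43
i=15 t=50 v=6: → [44,55); WM=50; [33,44) fires=3
i=16 t=54 v=3: → [44,55); WM=50
i=17 t=56 v=6: → [55,66); WM=56; [44,55) fires=3
i=18 t=62 v=2: → [55,66); WM=56
i=19 t=39 v=3: DROP (t<56-4); WM=62
i=20 t=62 v=3: → [55,66); WM=62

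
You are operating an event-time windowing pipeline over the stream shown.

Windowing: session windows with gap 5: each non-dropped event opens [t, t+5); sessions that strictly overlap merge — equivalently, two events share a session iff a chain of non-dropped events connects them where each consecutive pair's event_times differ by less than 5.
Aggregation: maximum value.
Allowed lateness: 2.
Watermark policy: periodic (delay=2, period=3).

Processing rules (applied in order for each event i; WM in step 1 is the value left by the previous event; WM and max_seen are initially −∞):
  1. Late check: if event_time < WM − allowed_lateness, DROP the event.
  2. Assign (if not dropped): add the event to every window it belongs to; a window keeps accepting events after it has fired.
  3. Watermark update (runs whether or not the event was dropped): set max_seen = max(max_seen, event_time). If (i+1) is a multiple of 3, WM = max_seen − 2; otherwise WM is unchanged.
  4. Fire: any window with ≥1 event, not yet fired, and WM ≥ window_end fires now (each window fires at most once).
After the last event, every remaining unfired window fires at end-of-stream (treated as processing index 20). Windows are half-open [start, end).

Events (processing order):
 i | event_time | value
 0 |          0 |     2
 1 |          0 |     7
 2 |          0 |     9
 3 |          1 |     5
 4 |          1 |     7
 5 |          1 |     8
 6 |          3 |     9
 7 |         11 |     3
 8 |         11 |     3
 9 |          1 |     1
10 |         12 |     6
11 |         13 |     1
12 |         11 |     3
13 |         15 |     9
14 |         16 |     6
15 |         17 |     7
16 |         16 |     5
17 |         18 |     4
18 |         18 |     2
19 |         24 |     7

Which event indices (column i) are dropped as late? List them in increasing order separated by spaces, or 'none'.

9

i=0 t=0 v=2: → [0,5); WM=−∞
i=1 t=0 v=7: → [0,5); WM=−∞
i=2 t=0 v=9: → [0,5); WM=-2
i=3 t=1 v=5: → [0,6); WM=-2
i=4 t=1 v=7: → [0,6); WM=-2
i=5 t=1 v=8: → [0,6); WM=-1
i=6 t=3 v=9: → [0,8); WM=-1
i=7 t=11 v=3: → [11,16); WM=-1
i=8 t=11 v=3: → [11,16); WM=9
i=9 t=1 v=1: DROP (t<9-2); WM=9
i=10 t=12 v=6: → [11,17); WM=9
i=11 t=13 v=1: → [11,18); WM=11
i=12 t=11 v=3: → [11,18); WM=11
i=13 t=15 v=9: → [11,20); WM=11
i=14 t=16 v=6: → [11,21); WM=14
i=15 t=17 v=7: → [11,22); WM=14
i=16 t=16 v=5: → [11,22); WM=14
i=17 t=18 v=4: → [11,23); WM=16
i=18 t=18 v=2: → [11,23); WM=16
i=19 t=24 v=7: → [24,29); WM=16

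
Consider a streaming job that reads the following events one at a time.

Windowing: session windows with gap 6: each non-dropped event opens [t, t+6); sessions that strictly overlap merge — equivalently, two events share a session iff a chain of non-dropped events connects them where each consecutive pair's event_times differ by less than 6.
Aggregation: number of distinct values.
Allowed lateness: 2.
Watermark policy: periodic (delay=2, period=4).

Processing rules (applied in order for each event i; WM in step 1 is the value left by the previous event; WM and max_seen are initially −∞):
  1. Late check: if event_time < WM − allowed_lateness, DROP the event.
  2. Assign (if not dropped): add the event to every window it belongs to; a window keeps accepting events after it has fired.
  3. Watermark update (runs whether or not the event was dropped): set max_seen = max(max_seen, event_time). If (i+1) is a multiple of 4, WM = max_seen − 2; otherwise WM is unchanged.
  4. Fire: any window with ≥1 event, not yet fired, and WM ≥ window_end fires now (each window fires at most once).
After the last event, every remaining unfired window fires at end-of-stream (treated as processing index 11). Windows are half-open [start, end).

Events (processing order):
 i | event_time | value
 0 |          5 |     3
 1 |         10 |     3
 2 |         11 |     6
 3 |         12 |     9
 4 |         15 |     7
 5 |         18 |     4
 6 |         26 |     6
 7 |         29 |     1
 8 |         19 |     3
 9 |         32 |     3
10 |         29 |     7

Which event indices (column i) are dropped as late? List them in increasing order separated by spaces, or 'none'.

i=0 t=5 v=3: → [5,11); WM=−∞
i=1 t=10 v=3: → [5,16); WM=−∞
i=2 t=11 v=6: → [5,17); WM=−∞
i=3 t=12 v=9: → [5,18); WM=10
i=4 t=15 v=7: → [5,21); WM=10
i=5 t=18 v=4: → [5,24); WM=10
i=6 t=26 v=6: → [26,32); WM=10
i=7 t=29 v=1: → [26,35); WM=27
i=8 t=19 v=3: DROP (t<27-2); WM=27
i=9 t=32 v=3: → [26,38); WM=27
i=10 t=29 v=7: → [26,38); WM=27

8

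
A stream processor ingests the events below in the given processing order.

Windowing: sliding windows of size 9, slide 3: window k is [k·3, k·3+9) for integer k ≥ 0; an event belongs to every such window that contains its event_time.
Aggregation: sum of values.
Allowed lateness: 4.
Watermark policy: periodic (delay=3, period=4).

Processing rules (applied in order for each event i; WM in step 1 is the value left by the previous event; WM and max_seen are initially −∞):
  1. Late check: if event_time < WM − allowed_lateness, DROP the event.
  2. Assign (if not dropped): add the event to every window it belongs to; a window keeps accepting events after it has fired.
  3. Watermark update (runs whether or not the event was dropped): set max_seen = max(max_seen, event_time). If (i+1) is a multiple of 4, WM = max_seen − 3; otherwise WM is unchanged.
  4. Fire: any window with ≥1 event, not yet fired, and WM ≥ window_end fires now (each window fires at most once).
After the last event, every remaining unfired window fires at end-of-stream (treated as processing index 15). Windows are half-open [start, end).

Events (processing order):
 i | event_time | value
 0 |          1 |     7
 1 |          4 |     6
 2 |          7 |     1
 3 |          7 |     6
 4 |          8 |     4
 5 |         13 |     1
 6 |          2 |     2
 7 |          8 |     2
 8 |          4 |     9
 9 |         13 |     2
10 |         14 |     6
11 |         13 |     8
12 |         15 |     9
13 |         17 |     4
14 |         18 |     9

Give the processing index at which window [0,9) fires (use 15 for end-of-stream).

i=0 t=1 v=7: → [0,9); WM=−∞
i=1 t=4 v=6: → [3,12),[0,9); WM=−∞
i=2 t=7 v=1: → [6,15),[3,12),[0,9); WM=−∞
i=3 t=7 v=6: → [6,15),[3,12),[0,9); WM=4
i=4 t=8 v=4: → [6,15),[3,12),[0,9); WM=4
i=5 t=13 v=1: → [12,21),[9,18),[6,15); WM=4
i=6 t=2 v=2: → [0,9); WM=4
i=7 t=8 v=2: → [6,15),[3,12),[0,9); WM=10; [0,9) fires=28
i=8 t=4 v=9: DROP (t<10-4); WM=10
i=9 t=13 v=2: → [12,21),[9,18),[6,15); WM=10
i=10 t=14 v=6: → [12,21),[9,18),[6,15); WM=10
i=11 t=13 v=8: → [12,21),[9,18),[6,15); WM=11
i=12 t=15 v=9: → [15,24),[12,21),[9,18); WM=11
i=13 t=17 v=4: → [15,24),[12,21),[9,18); WM=11
i=14 t=18 v=9: → [18,27),[15,24),[12,21); WM=11

7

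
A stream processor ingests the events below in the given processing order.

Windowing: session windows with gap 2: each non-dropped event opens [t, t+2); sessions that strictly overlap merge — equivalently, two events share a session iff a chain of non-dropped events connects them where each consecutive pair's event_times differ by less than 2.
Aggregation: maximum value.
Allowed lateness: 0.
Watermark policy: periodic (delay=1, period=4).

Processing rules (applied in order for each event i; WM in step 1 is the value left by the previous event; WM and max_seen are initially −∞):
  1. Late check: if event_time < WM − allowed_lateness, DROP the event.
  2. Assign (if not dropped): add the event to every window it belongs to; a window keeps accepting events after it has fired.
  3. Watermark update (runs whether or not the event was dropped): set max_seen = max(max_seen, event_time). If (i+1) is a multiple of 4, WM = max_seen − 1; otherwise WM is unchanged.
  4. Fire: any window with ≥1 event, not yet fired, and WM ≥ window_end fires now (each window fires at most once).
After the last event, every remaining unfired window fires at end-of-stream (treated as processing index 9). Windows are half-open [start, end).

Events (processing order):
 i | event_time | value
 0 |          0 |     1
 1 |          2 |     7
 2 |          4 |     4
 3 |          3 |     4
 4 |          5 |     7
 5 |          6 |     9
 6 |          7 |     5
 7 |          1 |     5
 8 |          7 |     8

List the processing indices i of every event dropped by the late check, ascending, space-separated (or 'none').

i=0 t=0 v=1: → [0,2); WM=−∞
i=1 t=2 v=7: → [2,4); WM=−∞
i=2 t=4 v=4: → [4,6); WM=−∞
i=3 t=3 v=4: → [2,6); WM=3
i=4 t=5 v=7: → [2,7); WM=3
i=5 t=6 v=9: → [2,8); WM=3
i=6 t=7 v=5: → [2,9); WM=3
i=7 t=1 v=5: DROP (t<3-0); WM=6
i=8 t=7 v=8: → [2,9); WM=6

7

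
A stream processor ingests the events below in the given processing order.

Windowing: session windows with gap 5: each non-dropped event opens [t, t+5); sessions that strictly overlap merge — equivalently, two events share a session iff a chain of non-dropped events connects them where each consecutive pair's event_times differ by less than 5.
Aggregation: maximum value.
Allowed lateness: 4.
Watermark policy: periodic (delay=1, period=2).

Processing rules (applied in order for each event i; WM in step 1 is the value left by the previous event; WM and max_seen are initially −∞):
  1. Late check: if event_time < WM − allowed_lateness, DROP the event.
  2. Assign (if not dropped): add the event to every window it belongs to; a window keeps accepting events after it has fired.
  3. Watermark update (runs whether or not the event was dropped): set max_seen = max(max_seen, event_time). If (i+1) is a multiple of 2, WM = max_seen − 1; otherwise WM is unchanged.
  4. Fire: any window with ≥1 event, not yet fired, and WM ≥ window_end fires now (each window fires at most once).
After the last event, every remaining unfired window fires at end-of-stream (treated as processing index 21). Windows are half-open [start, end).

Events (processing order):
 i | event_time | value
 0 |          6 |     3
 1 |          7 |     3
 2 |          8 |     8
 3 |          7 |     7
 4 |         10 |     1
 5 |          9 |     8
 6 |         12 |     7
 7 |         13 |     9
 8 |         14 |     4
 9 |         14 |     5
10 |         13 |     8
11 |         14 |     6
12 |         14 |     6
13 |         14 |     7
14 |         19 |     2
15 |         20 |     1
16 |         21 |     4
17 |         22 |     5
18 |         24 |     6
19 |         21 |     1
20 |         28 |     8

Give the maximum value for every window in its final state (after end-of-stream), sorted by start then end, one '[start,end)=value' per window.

[6,19)=9 [19,33)=8

i=0 t=6 v=3: → [6,11); WM=−∞
i=1 t=7 v=3: → [6,12); WM=6
i=2 t=8 v=8: → [6,13); WM=6
i=3 t=7 v=7: → [6,13); WM=7
i=4 t=10 v=1: → [6,15); WM=7
i=5 t=9 v=8: → [6,15); WM=9
i=6 t=12 v=7: → [6,17); WM=9
i=7 t=13 v=9: → [6,18); WM=12
i=8 t=14 v=4: → [6,19); WM=12
i=9 t=14 v=5: → [6,19); WM=13
i=10 t=13 v=8: → [6,19); WM=13
i=11 t=14 v=6: → [6,19); WM=13
i=12 t=14 v=6: → [6,19); WM=13
i=13 t=14 v=7: → [6,19); WM=13
i=14 t=19 v=2: → [19,24); WM=13
i=15 t=20 v=1: → [19,25); WM=19
i=16 t=21 v=4: → [19,26); WM=19
i=17 t=22 v=5: → [19,27); WM=21
i=18 t=24 v=6: → [19,29); WM=21
i=19 t=21 v=1: → [19,29); WM=23
i=20 t=28 v=8: → [19,33); WM=23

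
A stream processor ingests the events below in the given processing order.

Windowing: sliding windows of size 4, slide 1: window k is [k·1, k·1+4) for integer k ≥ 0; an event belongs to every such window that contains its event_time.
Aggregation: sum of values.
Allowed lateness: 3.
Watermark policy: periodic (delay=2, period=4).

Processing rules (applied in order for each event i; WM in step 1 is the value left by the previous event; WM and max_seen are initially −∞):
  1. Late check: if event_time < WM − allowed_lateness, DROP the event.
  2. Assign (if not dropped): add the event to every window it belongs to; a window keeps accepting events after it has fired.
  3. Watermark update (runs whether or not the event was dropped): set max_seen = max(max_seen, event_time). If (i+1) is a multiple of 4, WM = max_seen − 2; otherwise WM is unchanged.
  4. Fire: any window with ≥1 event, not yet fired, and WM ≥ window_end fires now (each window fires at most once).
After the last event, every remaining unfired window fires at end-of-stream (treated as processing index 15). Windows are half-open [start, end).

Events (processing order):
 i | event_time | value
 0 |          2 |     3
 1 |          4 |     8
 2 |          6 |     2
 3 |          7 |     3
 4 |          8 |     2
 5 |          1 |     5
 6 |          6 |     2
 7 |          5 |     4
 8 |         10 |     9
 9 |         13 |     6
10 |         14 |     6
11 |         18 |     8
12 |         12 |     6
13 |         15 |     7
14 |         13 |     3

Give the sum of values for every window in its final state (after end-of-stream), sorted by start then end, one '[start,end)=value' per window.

[0,4)=3 [1,5)=11 [2,6)=15 [3,7)=16 [4,8)=19 [5,9)=13 [6,10)=9 [7,11)=14 [8,12)=11 [9,13)=9 [10,14)=18 [11,15)=15 [12,16)=22 [13,17)=22 [14,18)=13 [15,19)=15 [16,20)=8 [17,21)=8 [18,22)=8

i=0 t=2 v=3: → [2,6),[1,5),[0,4); WM=−∞
i=1 t=4 v=8: → [4,8),[3,7),[2,6),[1,5); WM=−∞
i=2 t=6 v=2: → [6,10),[5,9),[4,8),[3,7); WM=−∞
i=3 t=7 v=3: → [7,11),[6,10),[5,9),[4,8); WM=5; [0,4) fires=3 [1,5) fires=11
i=4 t=8 v=2: → [8,12),[7,11),[6,10),[5,9); WM=5
i=5 t=1 v=5: DROP (t<5-3); WM=5
i=6 t=6 v=2: → [6,10),[5,9),[4,8),[3,7); WM=5
i=7 t=5 v=4: → [5,9),[4,8),[3,7),[2,6); WM=6; [2,6) fires=15
i=8 t=10 v=9: → [10,14),[9,13),[8,12),[7,11); WM=6
i=9 t=13 v=6: → [13,17),[12,16),[11,15),[10,14); WM=6
i=10 t=14 v=6: → [14,18),[13,17),[12,16),[11,15); WM=6
i=11 t=18 v=8: → [18,22),[17,21),[16,20),[15,19); WM=16; [3,7) fires=16 [4,8) fires=19 [5,9) fires=13 [6,10) fires=9 [7,11) fires=14 [8,12) fires=11 [9,13) fires=9 [10,14) fires=15 [11,15) fires=12 [12,16) fires=12
i=12 t=12 v=6: DROP (t<16-3); WM=16
i=13 t=15 v=7: → [15,19),[14,18),[13,17),[12,16); WM=16
i=14 t=13 v=3: → [13,17),[12,16),[11,15),[10,14); WM=16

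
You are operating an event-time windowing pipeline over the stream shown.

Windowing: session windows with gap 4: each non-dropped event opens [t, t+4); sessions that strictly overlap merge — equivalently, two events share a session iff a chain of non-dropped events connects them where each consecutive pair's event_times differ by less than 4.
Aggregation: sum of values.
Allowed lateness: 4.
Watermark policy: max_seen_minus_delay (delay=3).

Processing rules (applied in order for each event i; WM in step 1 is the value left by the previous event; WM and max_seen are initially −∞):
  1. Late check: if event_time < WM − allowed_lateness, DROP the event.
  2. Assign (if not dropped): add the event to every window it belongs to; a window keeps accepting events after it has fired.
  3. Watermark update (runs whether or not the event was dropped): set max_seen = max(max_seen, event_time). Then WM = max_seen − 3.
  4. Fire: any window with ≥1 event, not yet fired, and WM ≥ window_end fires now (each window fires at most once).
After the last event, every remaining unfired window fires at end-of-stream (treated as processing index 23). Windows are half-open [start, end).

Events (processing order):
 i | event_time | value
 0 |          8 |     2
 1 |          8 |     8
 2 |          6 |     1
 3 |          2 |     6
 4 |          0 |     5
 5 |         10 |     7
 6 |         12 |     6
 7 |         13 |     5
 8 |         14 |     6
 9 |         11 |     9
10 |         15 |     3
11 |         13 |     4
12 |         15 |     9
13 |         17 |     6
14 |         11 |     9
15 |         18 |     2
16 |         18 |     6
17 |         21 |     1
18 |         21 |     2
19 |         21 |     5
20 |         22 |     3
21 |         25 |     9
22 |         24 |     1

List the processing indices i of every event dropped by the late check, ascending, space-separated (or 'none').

4

i=0 t=8 v=2: → [8,12); WM=5
i=1 t=8 v=8: → [8,12); WM=5
i=2 t=6 v=1: → [6,12); WM=5
i=3 t=2 v=6: → [2,6); WM=5
i=4 t=0 v=5: DROP (t<5-4); WM=5
i=5 t=10 v=7: → [6,14); WM=7
i=6 t=12 v=6: → [6,16); WM=9
i=7 t=13 v=5: → [6,17); WM=10
i=8 t=14 v=6: → [6,18); WM=11
i=9 t=11 v=9: → [6,18); WM=11
i=10 t=15 v=3: → [6,19); WM=12
i=11 t=13 v=4: → [6,19); WM=12
i=12 t=15 v=9: → [6,19); WM=12
i=13 t=17 v=6: → [6,21); WM=14
i=14 t=11 v=9: → [6,21); WM=14
i=15 t=18 v=2: → [6,22); WM=15
i=16 t=18 v=6: → [6,22); WM=15
i=17 t=21 v=1: → [6,25); WM=18
i=18 t=21 v=2: → [6,25); WM=18
i=19 t=21 v=5: → [6,25); WM=18
i=20 t=22 v=3: → [6,26); WM=19
i=21 t=25 v=9: → [6,29); WM=22
i=22 t=24 v=1: → [6,29); WM=22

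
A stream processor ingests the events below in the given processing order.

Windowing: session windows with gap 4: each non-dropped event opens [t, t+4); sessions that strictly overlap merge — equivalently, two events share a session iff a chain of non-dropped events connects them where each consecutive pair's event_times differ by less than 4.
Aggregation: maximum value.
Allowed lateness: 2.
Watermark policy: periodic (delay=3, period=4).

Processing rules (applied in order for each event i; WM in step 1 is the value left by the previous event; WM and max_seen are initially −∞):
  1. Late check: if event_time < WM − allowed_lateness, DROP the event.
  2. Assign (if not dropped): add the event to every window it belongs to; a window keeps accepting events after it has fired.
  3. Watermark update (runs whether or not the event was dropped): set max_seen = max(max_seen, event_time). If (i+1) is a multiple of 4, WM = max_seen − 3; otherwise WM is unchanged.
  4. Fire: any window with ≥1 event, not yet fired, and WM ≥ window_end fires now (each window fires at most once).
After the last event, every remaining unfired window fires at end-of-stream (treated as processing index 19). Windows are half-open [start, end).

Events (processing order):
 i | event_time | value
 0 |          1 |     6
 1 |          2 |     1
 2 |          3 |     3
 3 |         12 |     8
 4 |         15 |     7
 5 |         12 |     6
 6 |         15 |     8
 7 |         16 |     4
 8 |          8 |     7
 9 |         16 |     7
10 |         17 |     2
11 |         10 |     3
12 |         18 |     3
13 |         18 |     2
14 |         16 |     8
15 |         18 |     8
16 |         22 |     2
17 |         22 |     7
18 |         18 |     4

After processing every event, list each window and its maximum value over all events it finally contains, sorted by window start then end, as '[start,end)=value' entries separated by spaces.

[1,7)=6 [12,22)=8 [22,26)=7

i=0 t=1 v=6: → [1,5); WM=−∞
i=1 t=2 v=1: → [1,6); WM=−∞
i=2 t=3 v=3: → [1,7); WM=−∞
i=3 t=12 v=8: → [12,16); WM=9
i=4 t=15 v=7: → [12,19); WM=9
i=5 t=12 v=6: → [12,19); WM=9
i=6 t=15 v=8: → [12,19); WM=9
i=7 t=16 v=4: → [12,20); WM=13
i=8 t=8 v=7: DROP (t<13-2); WM=13
i=9 t=16 v=7: → [12,20); WM=13
i=10 t=17 v=2: → [12,21); WM=13
i=11 t=10 v=3: DROP (t<13-2); WM=14
i=12 t=18 v=3: → [12,22); WM=14
i=13 t=18 v=2: → [12,22); WM=14
i=14 t=16 v=8: → [12,22); WM=14
i=15 t=18 v=8: → [12,22); WM=15
i=16 t=22 v=2: → [22,26); WM=15
i=17 t=22 v=7: → [22,26); WM=15
i=18 t=18 v=4: → [12,22); WM=15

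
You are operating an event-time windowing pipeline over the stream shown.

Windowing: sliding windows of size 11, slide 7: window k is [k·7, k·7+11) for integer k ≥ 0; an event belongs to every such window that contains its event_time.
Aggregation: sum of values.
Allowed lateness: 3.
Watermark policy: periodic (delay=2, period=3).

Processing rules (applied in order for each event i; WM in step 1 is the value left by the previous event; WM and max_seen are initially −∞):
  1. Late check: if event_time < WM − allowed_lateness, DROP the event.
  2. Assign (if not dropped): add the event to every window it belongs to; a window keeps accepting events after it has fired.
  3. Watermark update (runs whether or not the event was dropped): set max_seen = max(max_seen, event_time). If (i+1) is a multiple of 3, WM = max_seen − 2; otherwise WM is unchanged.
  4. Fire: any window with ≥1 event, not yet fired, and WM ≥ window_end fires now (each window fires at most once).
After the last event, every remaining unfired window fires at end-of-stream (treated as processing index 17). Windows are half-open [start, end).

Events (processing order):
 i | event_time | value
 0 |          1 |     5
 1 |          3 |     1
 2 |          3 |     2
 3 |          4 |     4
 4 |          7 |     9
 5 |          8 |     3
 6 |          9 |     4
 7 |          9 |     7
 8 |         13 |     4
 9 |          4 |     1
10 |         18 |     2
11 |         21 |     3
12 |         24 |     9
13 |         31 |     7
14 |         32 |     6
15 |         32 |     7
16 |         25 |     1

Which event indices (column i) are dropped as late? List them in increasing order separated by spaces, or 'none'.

i=0 t=1 v=5: → [0,11); WM=−∞
i=1 t=3 v=1: → [0,11); WM=−∞
i=2 t=3 v=2: → [0,11); WM=1
i=3 t=4 v=4: → [0,11); WM=1
i=4 t=7 v=9: → [7,18),[0,11); WM=1
i=5 t=8 v=3: → [7,18),[0,11); WM=6
i=6 t=9 v=4: → [7,18),[0,11); WM=6
i=7 t=9 v=7: → [7,18),[0,11); WM=6
i=8 t=13 v=4: → [7,18); WM=11; [0,11) fires=35
i=9 t=4 v=1: DROP (t<11-3); WM=11
i=10 t=18 v=2: → [14,25); WM=11
i=11 t=21 v=3: → [21,32),[14,25); WM=19; [7,18) fires=27
i=12 t=24 v=9: → [21,32),[14,25); WM=19
i=13 t=31 v=7: → [28,39),[21,32); WM=19
i=14 t=32 v=6: → [28,39); WM=30; [14,25) fires=14
i=15 t=32 v=7: → [28,39); WM=30
i=16 t=25 v=1: DROP (t<30-3); WM=30

9 16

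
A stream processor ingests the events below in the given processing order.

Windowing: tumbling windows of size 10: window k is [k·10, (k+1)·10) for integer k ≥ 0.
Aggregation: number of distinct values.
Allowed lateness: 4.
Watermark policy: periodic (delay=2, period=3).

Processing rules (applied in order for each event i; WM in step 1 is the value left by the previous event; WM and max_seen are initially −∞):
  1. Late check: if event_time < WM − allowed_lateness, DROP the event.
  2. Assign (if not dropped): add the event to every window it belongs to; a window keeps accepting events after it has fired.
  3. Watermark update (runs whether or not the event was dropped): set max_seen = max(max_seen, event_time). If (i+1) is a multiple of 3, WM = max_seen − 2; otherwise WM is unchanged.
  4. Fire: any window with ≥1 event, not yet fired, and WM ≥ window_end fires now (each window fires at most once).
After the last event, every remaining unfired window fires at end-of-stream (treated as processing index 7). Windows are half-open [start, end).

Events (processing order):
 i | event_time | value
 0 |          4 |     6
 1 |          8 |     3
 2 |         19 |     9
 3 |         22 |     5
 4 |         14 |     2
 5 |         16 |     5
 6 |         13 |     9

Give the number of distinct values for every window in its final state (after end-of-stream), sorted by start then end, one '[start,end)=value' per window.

i=0 t=4 v=6: → [0,10); WM=−∞
i=1 t=8 v=3: → [0,10); WM=−∞
i=2 t=19 v=9: → [10,20); WM=17; [0,10) fires=2
i=3 t=22 v=5: → [20,30); WM=17
i=4 t=14 v=2: → [10,20); WM=17
i=5 t=16 v=5: → [10,20); WM=20; [10,20) fires=3
i=6 t=13 v=9: DROP (t<20-4); WM=20

[0,10)=2 [10,20)=3 [20,30)=1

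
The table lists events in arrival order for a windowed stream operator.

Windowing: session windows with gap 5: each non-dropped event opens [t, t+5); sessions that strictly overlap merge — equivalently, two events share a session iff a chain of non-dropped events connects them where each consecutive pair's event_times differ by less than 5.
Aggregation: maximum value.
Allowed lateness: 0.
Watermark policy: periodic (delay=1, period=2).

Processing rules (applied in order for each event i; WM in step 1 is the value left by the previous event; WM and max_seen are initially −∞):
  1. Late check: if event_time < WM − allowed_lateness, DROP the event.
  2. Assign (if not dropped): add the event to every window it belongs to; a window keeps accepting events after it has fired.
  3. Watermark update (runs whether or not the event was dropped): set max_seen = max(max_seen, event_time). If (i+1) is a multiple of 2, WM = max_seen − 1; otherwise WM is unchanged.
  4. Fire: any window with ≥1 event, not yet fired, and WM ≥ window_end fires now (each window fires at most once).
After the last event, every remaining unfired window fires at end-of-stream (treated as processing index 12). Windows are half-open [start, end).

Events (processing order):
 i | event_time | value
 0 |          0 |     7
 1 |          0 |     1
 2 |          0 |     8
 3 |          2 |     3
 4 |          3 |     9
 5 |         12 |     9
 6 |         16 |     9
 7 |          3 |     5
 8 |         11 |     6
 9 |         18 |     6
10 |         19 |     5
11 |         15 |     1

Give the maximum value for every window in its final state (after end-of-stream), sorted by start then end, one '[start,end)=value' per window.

i=0 t=0 v=7: → [0,5); WM=−∞
i=1 t=0 v=1: → [0,5); WM=-1
i=2 t=0 v=8: → [0,5); WM=-1
i=3 t=2 v=3: → [0,7); WM=1
i=4 t=3 v=9: → [0,8); WM=1
i=5 t=12 v=9: → [12,17); WM=11
i=6 t=16 v=9: → [12,21); WM=11
i=7 t=3 v=5: DROP (t<11-0); WM=15
i=8 t=11 v=6: DROP (t<15-0); WM=15
i=9 t=18 v=6: → [12,23); WM=17
i=10 t=19 v=5: → [12,24); WM=17
i=11 t=15 v=1: DROP (t<17-0); WM=18

[0,8)=9 [12,24)=9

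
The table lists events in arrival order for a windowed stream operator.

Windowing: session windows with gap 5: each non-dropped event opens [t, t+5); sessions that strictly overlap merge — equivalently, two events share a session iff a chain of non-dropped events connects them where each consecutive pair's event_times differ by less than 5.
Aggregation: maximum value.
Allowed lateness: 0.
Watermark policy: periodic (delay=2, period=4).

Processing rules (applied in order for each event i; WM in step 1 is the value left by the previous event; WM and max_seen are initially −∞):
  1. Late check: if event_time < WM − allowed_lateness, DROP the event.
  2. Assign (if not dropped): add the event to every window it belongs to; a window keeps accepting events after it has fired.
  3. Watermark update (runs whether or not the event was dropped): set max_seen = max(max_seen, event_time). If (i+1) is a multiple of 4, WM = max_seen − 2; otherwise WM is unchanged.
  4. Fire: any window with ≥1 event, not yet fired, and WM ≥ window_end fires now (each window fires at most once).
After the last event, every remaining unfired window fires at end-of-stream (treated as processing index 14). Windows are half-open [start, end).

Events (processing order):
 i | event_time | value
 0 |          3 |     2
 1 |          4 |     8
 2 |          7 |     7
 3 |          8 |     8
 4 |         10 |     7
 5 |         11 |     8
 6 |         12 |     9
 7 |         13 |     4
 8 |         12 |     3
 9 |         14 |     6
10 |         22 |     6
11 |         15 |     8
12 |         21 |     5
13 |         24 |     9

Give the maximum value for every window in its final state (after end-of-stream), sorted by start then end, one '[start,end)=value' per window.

[3,20)=9 [21,29)=9

i=0 t=3 v=2: → [3,8); WM=−∞
i=1 t=4 v=8: → [3,9); WM=−∞
i=2 t=7 v=7: → [3,12); WM=−∞
i=3 t=8 v=8: → [3,13); WM=6
i=4 t=10 v=7: → [3,15); WM=6
i=5 t=11 v=8: → [3,16); WM=6
i=6 t=12 v=9: → [3,17); WM=6
i=7 t=13 v=4: → [3,18); WM=11
i=8 t=12 v=3: → [3,18); WM=11
i=9 t=14 v=6: → [3,19); WM=11
i=10 t=22 v=6: → [22,27); WM=11
i=11 t=15 v=8: → [3,20); WM=20
i=12 t=21 v=5: → [21,27); WM=20
i=13 t=24 v=9: → [21,29); WM=20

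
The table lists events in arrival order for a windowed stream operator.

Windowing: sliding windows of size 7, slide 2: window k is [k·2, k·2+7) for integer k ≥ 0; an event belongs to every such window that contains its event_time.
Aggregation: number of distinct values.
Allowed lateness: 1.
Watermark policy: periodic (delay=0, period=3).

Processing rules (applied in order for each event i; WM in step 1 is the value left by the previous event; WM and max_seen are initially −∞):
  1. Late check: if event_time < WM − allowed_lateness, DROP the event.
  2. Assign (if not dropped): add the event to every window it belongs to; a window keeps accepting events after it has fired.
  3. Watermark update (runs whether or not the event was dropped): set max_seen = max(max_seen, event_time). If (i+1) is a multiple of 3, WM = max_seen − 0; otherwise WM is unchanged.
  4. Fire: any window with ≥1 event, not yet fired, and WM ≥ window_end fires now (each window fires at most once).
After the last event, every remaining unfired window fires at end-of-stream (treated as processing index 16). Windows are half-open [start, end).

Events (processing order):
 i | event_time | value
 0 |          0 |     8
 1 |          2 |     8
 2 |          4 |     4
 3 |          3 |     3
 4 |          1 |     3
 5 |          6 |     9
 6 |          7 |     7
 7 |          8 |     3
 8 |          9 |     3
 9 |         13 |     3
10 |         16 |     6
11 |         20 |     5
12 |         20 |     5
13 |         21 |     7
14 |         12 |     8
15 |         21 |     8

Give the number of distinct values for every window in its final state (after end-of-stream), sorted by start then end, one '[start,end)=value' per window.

[0,7)=4 [2,9)=5 [4,11)=4 [6,13)=3 [8,15)=1 [10,17)=2 [12,19)=2 [14,21)=2 [16,23)=4 [18,25)=3 [20,27)=3

i=0 t=0 v=8: → [0,7); WM=−∞
i=1 t=2 v=8: → [2,9),[0,7); WM=−∞
i=2 t=4 v=4: → [4,11),[2,9),[0,7); WM=4
i=3 t=3 v=3: → [2,9),[0,7); WM=4
i=4 t=1 v=3: DROP (t<4-1); WM=4
i=5 t=6 v=9: → [6,13),[4,11),[2,9),[0,7); WM=6
i=6 t=7 v=7: → [6,13),[4,11),[2,9); WM=6
i=7 t=8 v=3: → [8,15),[6,13),[4,11),[2,9); WM=6
i=8 t=9 v=3: → [8,15),[6,13),[4,11); WM=9; [0,7) fires=4 [2,9) fires=5
i=9 t=13 v=3: → [12,19),[10,17),[8,15); WM=9
i=10 t=16 v=6: → [16,23),[14,21),[12,19),[10,17); WM=9
i=11 t=20 v=5: → [20,27),[18,25),[16,23),[14,21); WM=20; [4,11) fires=4 [6,13) fires=3 [8,15) fires=1 [10,17) fires=2 [12,19) fires=2
i=12 t=20 v=5: → [20,27),[18,25),[16,23),[14,21); WM=20
i=13 t=21 v=7: → [20,27),[18,25),[16,23); WM=20
i=14 t=12 v=8: DROP (t<20-1); WM=21; [14,21) fires=2
i=15 t=21 v=8: → [20,27),[18,25),[16,23); WM=21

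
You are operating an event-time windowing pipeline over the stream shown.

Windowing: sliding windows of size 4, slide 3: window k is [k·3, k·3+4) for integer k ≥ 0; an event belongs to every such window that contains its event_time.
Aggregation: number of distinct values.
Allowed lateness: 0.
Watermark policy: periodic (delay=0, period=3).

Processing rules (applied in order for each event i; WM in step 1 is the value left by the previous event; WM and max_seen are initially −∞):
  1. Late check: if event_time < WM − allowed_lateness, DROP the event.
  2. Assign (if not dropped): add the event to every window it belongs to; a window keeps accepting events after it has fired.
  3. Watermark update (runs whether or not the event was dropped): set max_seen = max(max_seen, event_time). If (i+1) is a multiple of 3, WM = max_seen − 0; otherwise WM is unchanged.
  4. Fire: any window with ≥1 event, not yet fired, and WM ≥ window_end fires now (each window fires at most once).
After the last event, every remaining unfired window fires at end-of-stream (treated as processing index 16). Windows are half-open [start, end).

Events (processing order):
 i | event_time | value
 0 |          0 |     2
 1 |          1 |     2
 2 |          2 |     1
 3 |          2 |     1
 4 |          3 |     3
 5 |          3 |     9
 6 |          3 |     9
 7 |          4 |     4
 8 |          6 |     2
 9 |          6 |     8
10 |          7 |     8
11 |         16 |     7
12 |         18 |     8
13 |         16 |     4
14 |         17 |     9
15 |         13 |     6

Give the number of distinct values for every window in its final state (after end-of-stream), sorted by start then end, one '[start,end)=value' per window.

[0,4)=4 [3,7)=5 [6,10)=2 [15,19)=4 [18,22)=1

i=0 t=0 v=2: → [0,4); WM=−∞
i=1 t=1 v=2: → [0,4); WM=−∞
i=2 t=2 v=1: → [0,4); WM=2
i=3 t=2 v=1: → [0,4); WM=2
i=4 t=3 v=3: → [3,7),[0,4); WM=2
i=5 t=3 v=9: → [3,7),[0,4); WM=3
i=6 t=3 v=9: → [3,7),[0,4); WM=3
i=7 t=4 v=4: → [3,7); WM=3
i=8 t=6 v=2: → [6,10),[3,7); WM=6; [0,4) fires=4
i=9 t=6 v=8: → [6,10),[3,7); WM=6
i=10 t=7 v=8: → [6,10); WM=6
i=11 t=16 v=7: → [15,19); WM=16; [3,7) fires=5 [6,10) fires=2
i=12 t=18 v=8: → [18,22),[15,19); WM=16
i=13 t=16 v=4: → [15,19); WM=16
i=14 t=17 v=9: → [15,19); WM=18
i=15 t=13 v=6: DROP (t<18-0); WM=18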